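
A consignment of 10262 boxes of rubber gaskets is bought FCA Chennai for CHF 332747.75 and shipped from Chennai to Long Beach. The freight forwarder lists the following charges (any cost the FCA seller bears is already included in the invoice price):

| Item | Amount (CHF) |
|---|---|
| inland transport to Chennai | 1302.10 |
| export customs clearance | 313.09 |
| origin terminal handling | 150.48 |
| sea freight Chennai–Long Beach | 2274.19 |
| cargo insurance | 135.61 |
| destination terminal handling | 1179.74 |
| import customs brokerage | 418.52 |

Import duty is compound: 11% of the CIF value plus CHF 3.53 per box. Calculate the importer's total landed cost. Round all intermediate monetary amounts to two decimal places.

FCA: the seller delivers export-cleared goods to the carrier; the buyer bears costs from that point.
Already in the invoice (seller's account under FCA): inland to port, export clearance — exclude.
CIF value = FCA price + origin terminal + freight + insurance = 332747.75 + 150.48 + 2274.19 + 135.61 = 335308.03
Ad valorem component: 335308.03 × 11% = 36883.88
Specific component: 10262 × 3.53 = 36224.86
Import duty = 36883.88 + 36224.86 = 73108.74
Buyer bears: origin terminal 150.48 + freight 2274.19 + insurance 135.61 + destination terminal 1179.74 + brokerage 418.52 + duty 73108.74 = 77267.28
Landed cost = invoice 332747.75 + 77267.28 = 410015.03

Total landed cost: CHF 410015.03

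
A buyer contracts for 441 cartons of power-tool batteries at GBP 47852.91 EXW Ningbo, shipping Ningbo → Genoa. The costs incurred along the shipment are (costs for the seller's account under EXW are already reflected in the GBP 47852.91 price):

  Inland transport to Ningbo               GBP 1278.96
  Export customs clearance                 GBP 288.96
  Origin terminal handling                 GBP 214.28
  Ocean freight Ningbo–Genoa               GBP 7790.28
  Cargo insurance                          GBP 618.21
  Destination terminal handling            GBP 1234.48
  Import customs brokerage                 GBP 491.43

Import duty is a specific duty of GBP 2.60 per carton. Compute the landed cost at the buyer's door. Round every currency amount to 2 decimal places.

EXW: the seller makes goods available at their premises; the buyer bears all onward costs.
CIF value = EXW price + inland to port + export clearance + origin terminal + freight + insurance = 47852.91 + 1278.96 + 288.96 + 214.28 + 7790.28 + 618.21 = 58043.60
Import duty = 441 × 2.60 = 1146.60
Buyer bears: inland to port 1278.96 + export clearance 288.96 + origin terminal 214.28 + freight 7790.28 + insurance 618.21 + destination terminal 1234.48 + brokerage 491.43 + duty 1146.60 = 13063.20
Landed cost = invoice 47852.91 + 13063.20 = 60916.11

Total landed cost: GBP 60916.11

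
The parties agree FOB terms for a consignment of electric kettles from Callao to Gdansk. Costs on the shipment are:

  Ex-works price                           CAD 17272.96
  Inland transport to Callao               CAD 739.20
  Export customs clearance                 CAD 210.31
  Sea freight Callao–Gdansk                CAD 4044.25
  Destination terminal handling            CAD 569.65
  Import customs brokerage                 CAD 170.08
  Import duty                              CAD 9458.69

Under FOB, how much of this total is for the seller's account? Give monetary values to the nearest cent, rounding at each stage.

FOB: the seller bears costs until goods are on board at the origin port; the buyer bears freight, insurance and all costs thereafter.
Seller's account: goods 17272.96 + inland to port 739.20 + export clearance 210.31 = 18222.47
Buyer's account: freight 4044.25 + destination terminal 569.65 + brokerage 170.08 + duty 9458.69 = 14242.67

Seller's account: CAD 18222.47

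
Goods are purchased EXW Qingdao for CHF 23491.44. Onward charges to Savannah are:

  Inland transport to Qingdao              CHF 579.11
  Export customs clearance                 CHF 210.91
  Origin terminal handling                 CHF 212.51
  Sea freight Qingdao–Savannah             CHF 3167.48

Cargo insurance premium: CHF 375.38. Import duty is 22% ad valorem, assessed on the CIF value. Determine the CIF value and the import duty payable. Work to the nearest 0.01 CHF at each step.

CIF = EXW price + pre-shipment costs + freight + insurance
CIF = 23491.44 + 579.11 + 210.91 + 212.51 + 3167.48 + 375.38 = 28036.83
Import duty = 28036.83 × 22% = 6168.10

CIF value: CHF 28036.83; import duty: CHF 6168.10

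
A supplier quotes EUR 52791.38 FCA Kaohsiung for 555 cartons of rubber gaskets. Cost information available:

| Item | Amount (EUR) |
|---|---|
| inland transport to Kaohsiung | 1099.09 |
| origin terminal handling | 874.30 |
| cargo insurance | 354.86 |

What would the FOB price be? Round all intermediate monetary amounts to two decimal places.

Not relevant to the conversion: inland to port — on the seller under both FCA and FOB; already in the FCA price and stays in the FOB price. insurance — on the buyer under both terms; not part of either seller's price.
From FCA to FOB, the seller additionally bears: origin terminal.
FOB price = 52791.38 + 874.30 = 53665.68

FOB price: EUR 53665.68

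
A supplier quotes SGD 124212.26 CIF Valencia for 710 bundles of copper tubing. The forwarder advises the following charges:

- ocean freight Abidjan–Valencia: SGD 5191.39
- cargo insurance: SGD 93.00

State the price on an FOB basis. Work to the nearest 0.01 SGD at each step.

From CIF to FOB, the seller no longer bears: freight, insurance.
FOB price = 124212.26 − 5191.39 − 93.00 = 118927.87

FOB price: SGD 118927.87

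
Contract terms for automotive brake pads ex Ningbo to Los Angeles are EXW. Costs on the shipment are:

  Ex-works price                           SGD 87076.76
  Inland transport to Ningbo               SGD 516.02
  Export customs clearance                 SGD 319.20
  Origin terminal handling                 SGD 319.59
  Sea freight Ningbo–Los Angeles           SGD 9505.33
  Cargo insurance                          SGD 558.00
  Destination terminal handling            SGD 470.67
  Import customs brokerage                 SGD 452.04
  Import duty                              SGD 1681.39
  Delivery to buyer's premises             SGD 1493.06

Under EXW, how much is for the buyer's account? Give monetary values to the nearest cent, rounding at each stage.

Buyer's account: SGD 15315.30

EXW: the seller makes goods available at their premises; the buyer bears all onward costs.
Seller's account: goods 87076.76 = 87076.76
Buyer's account: inland to port 516.02 + export clearance 319.20 + origin terminal 319.59 + freight 9505.33 + insurance 558.00 + destination terminal 470.67 + brokerage 452.04 + duty 1681.39 + delivery 1493.06 = 15315.30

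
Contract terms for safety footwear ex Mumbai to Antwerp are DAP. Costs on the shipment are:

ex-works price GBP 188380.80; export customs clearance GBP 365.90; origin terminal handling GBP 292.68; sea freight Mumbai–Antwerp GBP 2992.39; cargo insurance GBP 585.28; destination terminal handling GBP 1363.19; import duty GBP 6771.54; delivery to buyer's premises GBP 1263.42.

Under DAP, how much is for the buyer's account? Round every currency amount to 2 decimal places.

Buyer's account: GBP 6771.54

DAP: the seller bears all costs to the named destination except import duty and clearance.
Seller's account: goods 188380.80 + export clearance 365.90 + origin terminal 292.68 + freight 2992.39 + insurance 585.28 + destination terminal 1363.19 + delivery 1263.42 = 195243.66
Buyer's account: duty 6771.54 = 6771.54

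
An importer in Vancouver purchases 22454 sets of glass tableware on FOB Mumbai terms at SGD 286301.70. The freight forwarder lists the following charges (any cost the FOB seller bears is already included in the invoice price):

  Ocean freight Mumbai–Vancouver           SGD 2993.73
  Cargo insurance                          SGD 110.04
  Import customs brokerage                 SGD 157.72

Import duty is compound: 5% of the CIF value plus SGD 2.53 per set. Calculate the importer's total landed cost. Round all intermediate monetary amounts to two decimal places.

Total landed cost: SGD 360842.08

FOB: the seller bears costs until goods are on board at the origin port; the buyer bears freight, insurance and all costs thereafter.
CIF value = FOB price + freight + insurance = 286301.70 + 2993.73 + 110.04 = 289405.47
Ad valorem component: 289405.47 × 5% = 14470.27
Specific component: 22454 × 2.53 = 56808.62
Import duty = 14470.27 + 56808.62 = 71278.89
Buyer bears: freight 2993.73 + insurance 110.04 + brokerage 157.72 + duty 71278.89 = 74540.38
Landed cost = invoice 286301.70 + 74540.38 = 360842.08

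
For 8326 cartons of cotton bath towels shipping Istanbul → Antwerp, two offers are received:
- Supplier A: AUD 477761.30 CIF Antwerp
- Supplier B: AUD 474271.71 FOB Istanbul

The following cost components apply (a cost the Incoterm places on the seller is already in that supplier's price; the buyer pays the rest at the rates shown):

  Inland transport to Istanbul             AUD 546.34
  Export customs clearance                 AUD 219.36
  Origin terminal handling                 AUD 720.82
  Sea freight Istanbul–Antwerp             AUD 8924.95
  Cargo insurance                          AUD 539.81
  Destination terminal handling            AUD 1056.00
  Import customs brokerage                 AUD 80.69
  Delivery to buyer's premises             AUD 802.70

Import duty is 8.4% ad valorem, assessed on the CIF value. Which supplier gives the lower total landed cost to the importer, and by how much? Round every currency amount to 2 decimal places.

Supplier A (CIF):
The CIF price already equals the CIF value: 477761.30
Import duty = 477761.30 × 8.4% = 40131.95
Buyer bears (A): 1056.00 + 80.69 + 802.70 = 1939.39
Landed cost (A) = invoice 477761.30 + 1939.39 + duty 40131.95 = 519832.64
Supplier B (FOB):
CIF value = FOB price + freight + insurance = 474271.71 + 8924.95 + 539.81 = 483736.47
Import duty = 483736.47 × 8.4% = 40633.86
Buyer bears (B): 8924.95 + 539.81 + 1056.00 + 80.69 + 802.70 = 11404.15
Landed cost (B) = invoice 474271.71 + 11404.15 + duty 40633.86 = 526309.72
Difference = |519832.64 − 526309.72| = 6477.08

Supplier A is cheaper by AUD 6477.08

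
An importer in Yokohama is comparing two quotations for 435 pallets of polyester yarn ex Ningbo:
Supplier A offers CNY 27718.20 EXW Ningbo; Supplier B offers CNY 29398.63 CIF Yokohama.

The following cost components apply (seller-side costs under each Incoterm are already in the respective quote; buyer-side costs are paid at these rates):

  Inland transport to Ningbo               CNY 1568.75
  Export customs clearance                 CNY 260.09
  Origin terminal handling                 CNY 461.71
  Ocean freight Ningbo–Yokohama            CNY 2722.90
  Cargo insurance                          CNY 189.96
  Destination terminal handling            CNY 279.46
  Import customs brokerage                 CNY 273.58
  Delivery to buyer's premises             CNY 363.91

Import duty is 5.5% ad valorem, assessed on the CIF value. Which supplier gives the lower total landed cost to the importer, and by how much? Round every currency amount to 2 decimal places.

Supplier B is cheaper by CNY 3716.75

Supplier A (EXW):
CIF value = EXW price + inland to port + export clearance + origin terminal + freight + insurance = 27718.20 + 1568.75 + 260.09 + 461.71 + 2722.90 + 189.96 = 32921.61
Import duty = 32921.61 × 5.5% = 1810.69
Buyer bears (A): 1568.75 + 260.09 + 461.71 + 2722.90 + 189.96 + 279.46 + 273.58 + 363.91 = 6120.36
Landed cost (A) = invoice 27718.20 + 6120.36 + duty 1810.69 = 35649.25
Supplier B (CIF):
The CIF price already equals the CIF value: 29398.63
Import duty = 29398.63 × 5.5% = 1616.92
Buyer bears (B): 279.46 + 273.58 + 363.91 = 916.95
Landed cost (B) = invoice 29398.63 + 916.95 + duty 1616.92 = 31932.50
Difference = |35649.25 − 31932.50| = 3716.75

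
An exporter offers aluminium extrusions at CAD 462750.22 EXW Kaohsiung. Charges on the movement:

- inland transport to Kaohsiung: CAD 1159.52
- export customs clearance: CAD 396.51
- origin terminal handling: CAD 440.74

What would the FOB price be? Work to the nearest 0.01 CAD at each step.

FOB price: CAD 464746.99

From EXW to FOB, the seller additionally bears: inland to port, export clearance, origin terminal.
FOB price = 462750.22 + 1159.52 + 396.51 + 440.74 = 464746.99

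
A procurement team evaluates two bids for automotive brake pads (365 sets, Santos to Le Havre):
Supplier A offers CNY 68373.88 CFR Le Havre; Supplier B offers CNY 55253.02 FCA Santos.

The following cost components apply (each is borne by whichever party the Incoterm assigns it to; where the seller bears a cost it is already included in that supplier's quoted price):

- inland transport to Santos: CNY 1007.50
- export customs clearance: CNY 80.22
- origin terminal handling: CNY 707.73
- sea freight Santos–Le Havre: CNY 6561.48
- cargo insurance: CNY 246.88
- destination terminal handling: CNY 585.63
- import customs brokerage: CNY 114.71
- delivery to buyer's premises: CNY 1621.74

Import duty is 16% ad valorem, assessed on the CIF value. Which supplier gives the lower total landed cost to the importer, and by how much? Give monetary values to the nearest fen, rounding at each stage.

Supplier B is cheaper by CNY 6787.91

Supplier A (CFR):
CIF value = CFR price + insurance = 68373.88 + 246.88 = 68620.76
Import duty = 68620.76 × 16% = 10979.32
Buyer bears (A): 246.88 + 585.63 + 114.71 + 1621.74 = 2568.96
Landed cost (A) = invoice 68373.88 + 2568.96 + duty 10979.32 = 81922.16
Supplier B (FCA):
CIF value = FCA price + origin terminal + freight + insurance = 55253.02 + 707.73 + 6561.48 + 246.88 = 62769.11
Import duty = 62769.11 × 16% = 10043.06
Buyer bears (B): 707.73 + 6561.48 + 246.88 + 585.63 + 114.71 + 1621.74 = 9838.17
Landed cost (B) = invoice 55253.02 + 9838.17 + duty 10043.06 = 75134.25
Difference = |81922.16 − 75134.25| = 6787.91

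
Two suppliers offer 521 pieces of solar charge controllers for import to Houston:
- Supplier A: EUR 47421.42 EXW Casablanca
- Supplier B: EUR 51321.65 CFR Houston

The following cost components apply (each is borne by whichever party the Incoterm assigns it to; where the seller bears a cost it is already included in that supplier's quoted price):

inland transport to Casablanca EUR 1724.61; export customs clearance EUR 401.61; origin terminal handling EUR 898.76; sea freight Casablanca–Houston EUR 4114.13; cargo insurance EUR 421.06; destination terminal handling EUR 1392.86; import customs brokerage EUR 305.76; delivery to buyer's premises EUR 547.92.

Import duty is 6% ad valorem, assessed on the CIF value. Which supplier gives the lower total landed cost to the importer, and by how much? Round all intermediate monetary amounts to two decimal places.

Supplier A (EXW):
CIF value = EXW price + inland to port + export clearance + origin terminal + freight + insurance = 47421.42 + 1724.61 + 401.61 + 898.76 + 4114.13 + 421.06 = 54981.59
Import duty = 54981.59 × 6% = 3298.90
Buyer bears (A): 1724.61 + 401.61 + 898.76 + 4114.13 + 421.06 + 1392.86 + 305.76 + 547.92 = 9806.71
Landed cost (A) = invoice 47421.42 + 9806.71 + duty 3298.90 = 60527.03
Supplier B (CFR):
CIF value = CFR price + insurance = 51321.65 + 421.06 = 51742.71
Import duty = 51742.71 × 6% = 3104.56
Buyer bears (B): 421.06 + 1392.86 + 305.76 + 547.92 = 2667.60
Landed cost (B) = invoice 51321.65 + 2667.60 + duty 3104.56 = 57093.81
Difference = |60527.03 − 57093.81| = 3433.22

Supplier B is cheaper by EUR 3433.22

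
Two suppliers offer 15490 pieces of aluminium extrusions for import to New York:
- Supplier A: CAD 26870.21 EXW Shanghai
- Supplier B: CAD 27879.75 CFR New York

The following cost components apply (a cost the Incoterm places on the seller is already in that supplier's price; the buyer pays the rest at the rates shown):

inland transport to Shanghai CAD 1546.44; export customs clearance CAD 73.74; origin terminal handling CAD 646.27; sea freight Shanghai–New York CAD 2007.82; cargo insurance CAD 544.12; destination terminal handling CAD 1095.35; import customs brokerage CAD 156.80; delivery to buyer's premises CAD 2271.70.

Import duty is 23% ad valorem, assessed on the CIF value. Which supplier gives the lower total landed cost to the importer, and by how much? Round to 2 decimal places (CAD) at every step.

Supplier A (EXW):
CIF value = EXW price + inland to port + export clearance + origin terminal + freight + insurance = 26870.21 + 1546.44 + 73.74 + 646.27 + 2007.82 + 544.12 = 31688.60
Import duty = 31688.60 × 23% = 7288.38
Buyer bears (A): 1546.44 + 73.74 + 646.27 + 2007.82 + 544.12 + 1095.35 + 156.80 + 2271.70 = 8342.24
Landed cost (A) = invoice 26870.21 + 8342.24 + duty 7288.38 = 42500.83
Supplier B (CFR):
CIF value = CFR price + insurance = 27879.75 + 544.12 = 28423.87
Import duty = 28423.87 × 23% = 6537.49
Buyer bears (B): 544.12 + 1095.35 + 156.80 + 2271.70 = 4067.97
Landed cost (B) = invoice 27879.75 + 4067.97 + duty 6537.49 = 38485.21
Difference = |42500.83 − 38485.21| = 4015.62

Supplier B is cheaper by CAD 4015.62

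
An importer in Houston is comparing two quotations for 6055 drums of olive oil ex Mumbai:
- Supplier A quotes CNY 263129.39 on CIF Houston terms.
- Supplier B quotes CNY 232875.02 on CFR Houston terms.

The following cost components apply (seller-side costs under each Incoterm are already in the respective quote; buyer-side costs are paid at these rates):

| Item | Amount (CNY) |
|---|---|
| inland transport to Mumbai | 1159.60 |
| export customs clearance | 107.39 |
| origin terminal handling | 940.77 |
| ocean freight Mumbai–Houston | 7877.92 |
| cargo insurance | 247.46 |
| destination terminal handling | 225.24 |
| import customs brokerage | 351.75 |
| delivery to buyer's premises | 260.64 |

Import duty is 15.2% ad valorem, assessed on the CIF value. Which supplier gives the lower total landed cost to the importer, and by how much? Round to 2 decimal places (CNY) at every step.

Supplier A (CIF):
The CIF price already equals the CIF value: 263129.39
Import duty = 263129.39 × 15.2% = 39995.67
Buyer bears (A): 225.24 + 351.75 + 260.64 = 837.63
Landed cost (A) = invoice 263129.39 + 837.63 + duty 39995.67 = 303962.69
Supplier B (CFR):
CIF value = CFR price + insurance = 232875.02 + 247.46 = 233122.48
Import duty = 233122.48 × 15.2% = 35434.62
Buyer bears (B): 247.46 + 225.24 + 351.75 + 260.64 = 1085.09
Landed cost (B) = invoice 232875.02 + 1085.09 + duty 35434.62 = 269394.73
Difference = |303962.69 − 269394.73| = 34567.96

Supplier B is cheaper by CNY 34567.96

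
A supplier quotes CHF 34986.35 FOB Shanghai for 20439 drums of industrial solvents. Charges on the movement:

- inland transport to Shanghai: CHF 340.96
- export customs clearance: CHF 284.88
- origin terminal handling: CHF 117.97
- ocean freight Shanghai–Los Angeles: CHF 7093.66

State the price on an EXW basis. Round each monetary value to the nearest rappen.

EXW price: CHF 34242.54

Not relevant to the conversion: freight — on the buyer under both terms; not part of either seller's price.
From FOB to EXW, the seller no longer bears: inland to port, export clearance, origin terminal.
EXW price = 34986.35 − 340.96 − 284.88 − 117.97 = 34242.54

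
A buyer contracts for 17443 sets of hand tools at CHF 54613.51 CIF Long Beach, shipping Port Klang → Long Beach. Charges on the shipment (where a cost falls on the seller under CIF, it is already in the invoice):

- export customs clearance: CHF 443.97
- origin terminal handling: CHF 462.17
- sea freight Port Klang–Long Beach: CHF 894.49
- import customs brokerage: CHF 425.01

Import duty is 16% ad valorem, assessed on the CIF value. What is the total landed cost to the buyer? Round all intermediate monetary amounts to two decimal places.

Total landed cost: CHF 63776.68

CIF: the seller pays costs through ocean freight and marine insurance to the destination port.
Already in the invoice (seller's account under CIF): export clearance, origin terminal, freight — exclude.
The CIF price already equals the CIF value: 54613.51
Import duty = 54613.51 × 16% = 8738.16
Buyer bears: brokerage 425.01 + duty 8738.16 = 9163.17
Landed cost = invoice 54613.51 + 9163.17 = 63776.68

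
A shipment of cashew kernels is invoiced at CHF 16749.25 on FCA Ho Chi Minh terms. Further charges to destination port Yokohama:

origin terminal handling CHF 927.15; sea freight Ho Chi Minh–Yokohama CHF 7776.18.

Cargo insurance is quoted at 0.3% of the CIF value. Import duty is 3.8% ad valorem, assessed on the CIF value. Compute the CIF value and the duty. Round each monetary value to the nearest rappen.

CIF value: CHF 25529.17; import duty: CHF 970.11

Let C be the CIF value. C = FCA price + pre-shipment costs + freight + 0.3% × C
C − 0.3% × C = 16749.25 + 927.15 + 7776.18
0.997 × C = 25452.58
C = 25452.58 / 0.997 = 25529.17
Insurance premium = 0.3% × 25529.17 = 76.59
Import duty = 25529.17 × 3.8% = 970.11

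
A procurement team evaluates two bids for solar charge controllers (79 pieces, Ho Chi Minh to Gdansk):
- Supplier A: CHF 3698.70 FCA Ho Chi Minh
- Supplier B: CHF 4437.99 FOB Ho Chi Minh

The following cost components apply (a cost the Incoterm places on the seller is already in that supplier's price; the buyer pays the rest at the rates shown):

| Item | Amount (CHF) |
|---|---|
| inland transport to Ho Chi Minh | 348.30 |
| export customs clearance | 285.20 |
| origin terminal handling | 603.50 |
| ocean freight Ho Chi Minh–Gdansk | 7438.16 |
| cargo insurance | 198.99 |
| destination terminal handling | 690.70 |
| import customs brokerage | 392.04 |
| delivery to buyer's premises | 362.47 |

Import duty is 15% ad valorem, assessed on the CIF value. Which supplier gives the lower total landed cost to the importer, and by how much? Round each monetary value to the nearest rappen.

Supplier A is cheaper by CHF 156.16

Supplier A (FCA):
CIF value = FCA price + origin terminal + freight + insurance = 3698.70 + 603.50 + 7438.16 + 198.99 = 11939.35
Import duty = 11939.35 × 15% = 1790.90
Buyer bears (A): 603.50 + 7438.16 + 198.99 + 690.70 + 392.04 + 362.47 = 9685.86
Landed cost (A) = invoice 3698.70 + 9685.86 + duty 1790.90 = 15175.46
Supplier B (FOB):
CIF value = FOB price + freight + insurance = 4437.99 + 7438.16 + 198.99 = 12075.14
Import duty = 12075.14 × 15% = 1811.27
Buyer bears (B): 7438.16 + 198.99 + 690.70 + 392.04 + 362.47 = 9082.36
Landed cost (B) = invoice 4437.99 + 9082.36 + duty 1811.27 = 15331.62
Difference = |15175.46 − 15331.62| = 156.16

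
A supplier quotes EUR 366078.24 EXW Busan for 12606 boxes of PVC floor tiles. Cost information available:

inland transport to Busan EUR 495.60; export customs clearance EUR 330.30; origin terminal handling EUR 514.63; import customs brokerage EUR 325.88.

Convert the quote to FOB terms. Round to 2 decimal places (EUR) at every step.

Not relevant to the conversion: brokerage — on the buyer under both terms; not part of either seller's price.
From EXW to FOB, the seller additionally bears: inland to port, export clearance, origin terminal.
FOB price = 366078.24 + 495.60 + 330.30 + 514.63 = 367418.77

FOB price: EUR 367418.77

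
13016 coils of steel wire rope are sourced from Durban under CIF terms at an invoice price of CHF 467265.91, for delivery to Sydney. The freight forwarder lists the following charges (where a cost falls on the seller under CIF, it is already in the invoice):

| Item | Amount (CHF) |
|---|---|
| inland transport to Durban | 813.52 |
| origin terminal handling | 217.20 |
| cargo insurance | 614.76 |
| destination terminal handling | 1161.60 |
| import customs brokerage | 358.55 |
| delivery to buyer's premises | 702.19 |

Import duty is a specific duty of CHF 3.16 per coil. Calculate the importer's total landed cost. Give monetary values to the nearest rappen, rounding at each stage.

CIF: the seller pays costs through ocean freight and marine insurance to the destination port.
Already in the invoice (seller's account under CIF): inland to port, origin terminal, insurance — exclude.
The CIF price already equals the CIF value: 467265.91
Import duty = 13016 × 3.16 = 41130.56
Buyer bears: destination terminal 1161.60 + brokerage 358.55 + delivery 702.19 + duty 41130.56 = 43352.90
Landed cost = invoice 467265.91 + 43352.90 = 510618.81

Total landed cost: CHF 510618.81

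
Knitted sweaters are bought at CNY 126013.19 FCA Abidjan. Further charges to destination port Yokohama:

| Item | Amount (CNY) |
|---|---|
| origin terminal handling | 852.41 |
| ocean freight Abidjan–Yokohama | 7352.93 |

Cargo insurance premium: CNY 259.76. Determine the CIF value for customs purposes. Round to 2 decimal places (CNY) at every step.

CIF value: CNY 134478.29

CIF = FCA price + pre-shipment costs + freight + insurance
CIF = 126013.19 + 852.41 + 7352.93 + 259.76 = 134478.29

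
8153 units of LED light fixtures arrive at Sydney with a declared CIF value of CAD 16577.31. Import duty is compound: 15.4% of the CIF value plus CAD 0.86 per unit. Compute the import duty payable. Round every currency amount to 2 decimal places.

Ad valorem component: 16577.31 × 15.4% = 2552.91
Specific component: 8153 × 0.86 = 7011.58
Import duty = 2552.91 + 7011.58 = 9564.49

Import duty: CAD 9564.49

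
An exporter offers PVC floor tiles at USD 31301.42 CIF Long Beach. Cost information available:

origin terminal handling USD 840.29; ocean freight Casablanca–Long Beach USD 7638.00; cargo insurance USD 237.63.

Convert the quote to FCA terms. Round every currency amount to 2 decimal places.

FCA price: USD 22585.50

From CIF to FCA, the seller no longer bears: origin terminal, freight, insurance.
FCA price = 31301.42 − 840.29 − 7638.00 − 237.63 = 22585.50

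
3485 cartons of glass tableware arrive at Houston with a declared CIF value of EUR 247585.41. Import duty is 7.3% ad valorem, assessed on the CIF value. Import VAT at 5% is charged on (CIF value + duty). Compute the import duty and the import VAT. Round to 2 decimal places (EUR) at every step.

Import duty = 247585.41 × 7.3% = 18073.73
VAT base = CIF + duty = 247585.41 + 18073.73 = 265659.14
Import VAT = 265659.14 × 5% = 13282.96

Import duty: EUR 18073.73; import VAT: EUR 13282.96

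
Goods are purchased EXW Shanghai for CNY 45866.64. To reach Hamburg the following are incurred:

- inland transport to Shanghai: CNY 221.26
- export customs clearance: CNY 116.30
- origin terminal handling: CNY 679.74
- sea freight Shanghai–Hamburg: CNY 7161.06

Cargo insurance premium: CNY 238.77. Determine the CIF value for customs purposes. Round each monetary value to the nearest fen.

CIF value: CNY 54283.77

CIF = EXW price + pre-shipment costs + freight + insurance
CIF = 45866.64 + 221.26 + 116.30 + 679.74 + 7161.06 + 238.77 = 54283.77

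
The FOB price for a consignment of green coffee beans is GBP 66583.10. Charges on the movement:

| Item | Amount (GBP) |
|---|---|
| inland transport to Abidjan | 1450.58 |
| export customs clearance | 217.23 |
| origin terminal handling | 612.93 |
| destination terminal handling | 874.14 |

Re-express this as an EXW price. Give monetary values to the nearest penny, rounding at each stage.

EXW price: GBP 64302.36

Not relevant to the conversion: destination terminal — on the buyer under both terms; not part of either seller's price.
From FOB to EXW, the seller no longer bears: inland to port, export clearance, origin terminal.
EXW price = 66583.10 − 1450.58 − 217.23 − 612.93 = 64302.36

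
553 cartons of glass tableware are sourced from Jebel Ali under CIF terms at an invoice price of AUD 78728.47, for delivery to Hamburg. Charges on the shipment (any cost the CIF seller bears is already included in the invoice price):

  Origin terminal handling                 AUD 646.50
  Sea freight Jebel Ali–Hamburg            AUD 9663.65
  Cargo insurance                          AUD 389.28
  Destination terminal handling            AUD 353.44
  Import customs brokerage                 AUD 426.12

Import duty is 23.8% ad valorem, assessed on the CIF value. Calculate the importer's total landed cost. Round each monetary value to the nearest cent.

CIF: the seller pays costs through ocean freight and marine insurance to the destination port.
Already in the invoice (seller's account under CIF): origin terminal, freight, insurance — exclude.
The CIF price already equals the CIF value: 78728.47
Import duty = 78728.47 × 23.8% = 18737.38
Buyer bears: destination terminal 353.44 + brokerage 426.12 + duty 18737.38 = 19516.94
Landed cost = invoice 78728.47 + 19516.94 = 98245.41

Total landed cost: AUD 98245.41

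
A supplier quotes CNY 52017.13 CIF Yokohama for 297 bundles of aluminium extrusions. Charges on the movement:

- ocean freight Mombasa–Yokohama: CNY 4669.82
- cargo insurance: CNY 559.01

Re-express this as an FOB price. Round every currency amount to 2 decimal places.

FOB price: CNY 46788.30

From CIF to FOB, the seller no longer bears: freight, insurance.
FOB price = 52017.13 − 4669.82 − 559.01 = 46788.30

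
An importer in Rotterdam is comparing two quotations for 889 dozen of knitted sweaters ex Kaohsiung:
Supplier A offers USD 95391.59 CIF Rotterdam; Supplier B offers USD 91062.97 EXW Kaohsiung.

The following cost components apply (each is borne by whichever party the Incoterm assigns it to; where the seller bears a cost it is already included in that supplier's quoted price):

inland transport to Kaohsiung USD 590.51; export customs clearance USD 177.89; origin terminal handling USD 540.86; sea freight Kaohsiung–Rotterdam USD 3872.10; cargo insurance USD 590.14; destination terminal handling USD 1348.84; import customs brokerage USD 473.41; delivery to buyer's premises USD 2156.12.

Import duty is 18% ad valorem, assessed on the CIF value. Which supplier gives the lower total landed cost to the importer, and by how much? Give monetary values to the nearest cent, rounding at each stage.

Supplier A (CIF):
The CIF price already equals the CIF value: 95391.59
Import duty = 95391.59 × 18% = 17170.49
Buyer bears (A): 1348.84 + 473.41 + 2156.12 = 3978.37
Landed cost (A) = invoice 95391.59 + 3978.37 + duty 17170.49 = 116540.45
Supplier B (EXW):
CIF value = EXW price + inland to port + export clearance + origin terminal + freight + insurance = 91062.97 + 590.51 + 177.89 + 540.86 + 3872.10 + 590.14 = 96834.47
Import duty = 96834.47 × 18% = 17430.20
Buyer bears (B): 590.51 + 177.89 + 540.86 + 3872.10 + 590.14 + 1348.84 + 473.41 + 2156.12 = 9749.87
Landed cost (B) = invoice 91062.97 + 9749.87 + duty 17430.20 = 118243.04
Difference = |116540.45 − 118243.04| = 1702.59

Supplier A is cheaper by USD 1702.59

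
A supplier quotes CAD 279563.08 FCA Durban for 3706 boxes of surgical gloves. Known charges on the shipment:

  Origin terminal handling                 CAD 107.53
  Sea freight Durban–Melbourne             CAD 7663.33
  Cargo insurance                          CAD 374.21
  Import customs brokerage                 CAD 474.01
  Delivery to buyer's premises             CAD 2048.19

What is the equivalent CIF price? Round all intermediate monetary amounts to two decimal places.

Not relevant to the conversion: delivery, brokerage — on the buyer under both terms; not part of either seller's price.
From FCA to CIF, the seller additionally bears: origin terminal, freight, insurance.
CIF price = 279563.08 + 107.53 + 7663.33 + 374.21 = 287708.15

CIF price: CAD 287708.15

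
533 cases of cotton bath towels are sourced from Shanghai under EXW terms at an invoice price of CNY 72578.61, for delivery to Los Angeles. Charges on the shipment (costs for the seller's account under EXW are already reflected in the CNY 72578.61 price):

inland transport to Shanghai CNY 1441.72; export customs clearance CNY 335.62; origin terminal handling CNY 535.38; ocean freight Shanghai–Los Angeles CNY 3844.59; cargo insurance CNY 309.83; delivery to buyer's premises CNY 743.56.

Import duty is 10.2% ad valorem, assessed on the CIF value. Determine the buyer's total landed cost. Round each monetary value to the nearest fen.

Total landed cost: CNY 87851.98

EXW: the seller makes goods available at their premises; the buyer bears all onward costs.
CIF value = EXW price + inland to port + export clearance + origin terminal + freight + insurance = 72578.61 + 1441.72 + 335.62 + 535.38 + 3844.59 + 309.83 = 79045.75
Import duty = 79045.75 × 10.2% = 8062.67
Buyer bears: inland to port 1441.72 + export clearance 335.62 + origin terminal 535.38 + freight 3844.59 + insurance 309.83 + delivery 743.56 + duty 8062.67 = 15273.37
Landed cost = invoice 72578.61 + 15273.37 = 87851.98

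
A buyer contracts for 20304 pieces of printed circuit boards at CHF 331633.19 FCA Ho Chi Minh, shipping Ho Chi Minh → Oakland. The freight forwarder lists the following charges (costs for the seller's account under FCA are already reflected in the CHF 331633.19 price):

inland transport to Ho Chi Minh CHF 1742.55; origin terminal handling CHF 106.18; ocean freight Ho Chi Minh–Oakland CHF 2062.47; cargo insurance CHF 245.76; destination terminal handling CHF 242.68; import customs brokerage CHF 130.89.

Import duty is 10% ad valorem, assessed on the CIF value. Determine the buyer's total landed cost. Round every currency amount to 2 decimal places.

FCA: the seller delivers export-cleared goods to the carrier; the buyer bears costs from that point.
Already in the invoice (seller's account under FCA): inland to port — exclude.
CIF value = FCA price + origin terminal + freight + insurance = 331633.19 + 106.18 + 2062.47 + 245.76 = 334047.60
Import duty = 334047.60 × 10% = 33404.76
Buyer bears: origin terminal 106.18 + freight 2062.47 + insurance 245.76 + destination terminal 242.68 + brokerage 130.89 + duty 33404.76 = 36192.74
Landed cost = invoice 331633.19 + 36192.74 = 367825.93

Total landed cost: CHF 367825.93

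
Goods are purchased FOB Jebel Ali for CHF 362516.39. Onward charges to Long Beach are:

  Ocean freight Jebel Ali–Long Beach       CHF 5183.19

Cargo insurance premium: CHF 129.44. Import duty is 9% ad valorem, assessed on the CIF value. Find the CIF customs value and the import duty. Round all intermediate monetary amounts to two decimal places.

CIF value: CHF 367829.02; import duty: CHF 33104.61

CIF = FOB price + freight + insurance
CIF = 362516.39 + 5183.19 + 129.44 = 367829.02
Import duty = 367829.02 × 9% = 33104.61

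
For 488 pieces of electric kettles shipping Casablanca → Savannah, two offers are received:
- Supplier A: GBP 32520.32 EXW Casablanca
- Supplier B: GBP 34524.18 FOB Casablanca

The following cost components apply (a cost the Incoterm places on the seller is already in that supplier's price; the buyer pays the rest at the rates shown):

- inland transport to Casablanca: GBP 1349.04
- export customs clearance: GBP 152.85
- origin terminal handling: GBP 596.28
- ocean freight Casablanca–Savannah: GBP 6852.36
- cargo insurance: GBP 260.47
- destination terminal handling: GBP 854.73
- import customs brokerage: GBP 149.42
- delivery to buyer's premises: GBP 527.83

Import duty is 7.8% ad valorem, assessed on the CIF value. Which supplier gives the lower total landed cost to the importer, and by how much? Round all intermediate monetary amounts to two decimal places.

Supplier B is cheaper by GBP 101.66

Supplier A (EXW):
CIF value = EXW price + inland to port + export clearance + origin terminal + freight + insurance = 32520.32 + 1349.04 + 152.85 + 596.28 + 6852.36 + 260.47 = 41731.32
Import duty = 41731.32 × 7.8% = 3255.04
Buyer bears (A): 1349.04 + 152.85 + 596.28 + 6852.36 + 260.47 + 854.73 + 149.42 + 527.83 = 10742.98
Landed cost (A) = invoice 32520.32 + 10742.98 + duty 3255.04 = 46518.34
Supplier B (FOB):
CIF value = FOB price + freight + insurance = 34524.18 + 6852.36 + 260.47 = 41637.01
Import duty = 41637.01 × 7.8% = 3247.69
Buyer bears (B): 6852.36 + 260.47 + 854.73 + 149.42 + 527.83 = 8644.81
Landed cost (B) = invoice 34524.18 + 8644.81 + duty 3247.69 = 46416.68
Difference = |46518.34 − 46416.68| = 101.66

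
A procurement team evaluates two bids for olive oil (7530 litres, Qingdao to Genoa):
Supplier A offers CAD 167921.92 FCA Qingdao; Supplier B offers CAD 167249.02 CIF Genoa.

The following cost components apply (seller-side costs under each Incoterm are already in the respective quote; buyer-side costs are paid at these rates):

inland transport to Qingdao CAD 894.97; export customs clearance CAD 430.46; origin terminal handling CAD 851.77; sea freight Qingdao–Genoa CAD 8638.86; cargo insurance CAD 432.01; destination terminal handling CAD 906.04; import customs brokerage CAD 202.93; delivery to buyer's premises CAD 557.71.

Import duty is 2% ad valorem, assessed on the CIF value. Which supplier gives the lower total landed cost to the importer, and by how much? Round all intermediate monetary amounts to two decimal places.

Supplier B is cheaper by CAD 10807.45

Supplier A (FCA):
CIF value = FCA price + origin terminal + freight + insurance = 167921.92 + 851.77 + 8638.86 + 432.01 = 177844.56
Import duty = 177844.56 × 2% = 3556.89
Buyer bears (A): 851.77 + 8638.86 + 432.01 + 906.04 + 202.93 + 557.71 = 11589.32
Landed cost (A) = invoice 167921.92 + 11589.32 + duty 3556.89 = 183068.13
Supplier B (CIF):
The CIF price already equals the CIF value: 167249.02
Import duty = 167249.02 × 2% = 3344.98
Buyer bears (B): 906.04 + 202.93 + 557.71 = 1666.68
Landed cost (B) = invoice 167249.02 + 1666.68 + duty 3344.98 = 172260.68
Difference = |183068.13 − 172260.68| = 10807.45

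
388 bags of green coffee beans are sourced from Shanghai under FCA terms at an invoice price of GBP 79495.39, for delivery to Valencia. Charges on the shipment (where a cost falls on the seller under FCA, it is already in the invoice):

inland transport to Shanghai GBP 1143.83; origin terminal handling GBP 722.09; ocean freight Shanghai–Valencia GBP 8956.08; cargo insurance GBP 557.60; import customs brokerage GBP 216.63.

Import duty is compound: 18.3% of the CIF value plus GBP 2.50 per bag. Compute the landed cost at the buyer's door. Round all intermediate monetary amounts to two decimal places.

Total landed cost: GBP 107338.59

FCA: the seller delivers export-cleared goods to the carrier; the buyer bears costs from that point.
Already in the invoice (seller's account under FCA): inland to port — exclude.
CIF value = FCA price + origin terminal + freight + insurance = 79495.39 + 722.09 + 8956.08 + 557.60 = 89731.16
Ad valorem component: 89731.16 × 18.3% = 16420.80
Specific component: 388 × 2.50 = 970.00
Import duty = 16420.80 + 970.00 = 17390.80
Buyer bears: origin terminal 722.09 + freight 8956.08 + insurance 557.60 + brokerage 216.63 + duty 17390.80 = 27843.20
Landed cost = invoice 79495.39 + 27843.20 = 107338.59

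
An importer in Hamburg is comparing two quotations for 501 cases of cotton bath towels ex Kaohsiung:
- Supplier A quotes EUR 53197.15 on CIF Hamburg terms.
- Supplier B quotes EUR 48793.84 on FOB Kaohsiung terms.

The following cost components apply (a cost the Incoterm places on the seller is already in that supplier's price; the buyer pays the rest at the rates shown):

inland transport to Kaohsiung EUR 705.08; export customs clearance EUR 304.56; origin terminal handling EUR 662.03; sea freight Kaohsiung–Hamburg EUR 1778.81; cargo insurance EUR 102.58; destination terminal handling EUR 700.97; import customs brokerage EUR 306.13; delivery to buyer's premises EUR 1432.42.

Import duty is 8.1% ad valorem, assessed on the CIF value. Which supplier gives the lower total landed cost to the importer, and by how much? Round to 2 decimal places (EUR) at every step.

Supplier A (CIF):
The CIF price already equals the CIF value: 53197.15
Import duty = 53197.15 × 8.1% = 4308.97
Buyer bears (A): 700.97 + 306.13 + 1432.42 = 2439.52
Landed cost (A) = invoice 53197.15 + 2439.52 + duty 4308.97 = 59945.64
Supplier B (FOB):
CIF value = FOB price + freight + insurance = 48793.84 + 1778.81 + 102.58 = 50675.23
Import duty = 50675.23 × 8.1% = 4104.69
Buyer bears (B): 1778.81 + 102.58 + 700.97 + 306.13 + 1432.42 = 4320.91
Landed cost (B) = invoice 48793.84 + 4320.91 + duty 4104.69 = 57219.44
Difference = |59945.64 − 57219.44| = 2726.20

Supplier B is cheaper by EUR 2726.20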